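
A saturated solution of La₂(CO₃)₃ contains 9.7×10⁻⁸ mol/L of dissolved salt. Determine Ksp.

Ksp = 9.3×10⁻³⁴

La₂(CO₃)₃(s) ⇌ 2 La³⁺(aq) + 3 CO₃²⁻(aq)
Call the molar solubility s, so that [La³⁺] = 2s and [CO₃²⁻] = 3s.
Ksp = [La³⁺]^2[CO₃²⁻]^3 = (2s)^2 · (3s)^3 = 108s^5
Ksp = 108 × (9.7×10⁻⁸)^5 = 9.3×10⁻³⁴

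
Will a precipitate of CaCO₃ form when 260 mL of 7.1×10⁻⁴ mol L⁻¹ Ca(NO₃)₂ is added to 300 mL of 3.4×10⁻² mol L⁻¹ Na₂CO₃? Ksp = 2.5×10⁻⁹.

The combined volume is 560 mL.
[Ca²⁺] = (7.1×10⁻⁴)(260)/560 = 3.3×10⁻⁴ mol L⁻¹
[CO₃²⁻] = (3.4×10⁻²)(300)/560 = 1.8×10⁻² mol L⁻¹
Q = [Ca²⁺][CO₃²⁻] = 6.0×10⁻⁶
Because Q > Ksp (6.0×10⁻⁶ vs 2.5×10⁻⁹), a precipitate of CaCO₃ forms.

Yes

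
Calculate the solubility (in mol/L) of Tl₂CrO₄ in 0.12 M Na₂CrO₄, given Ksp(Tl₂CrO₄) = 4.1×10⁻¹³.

9.2×10⁻⁷ M

Tl₂CrO₄(s) ⇌ 2 Tl⁺(aq) + CrO₄²⁻(aq)
Let s be the solubility of Tl₂CrO₄ here. The common ion gives [CrO₄²⁻] ≈ 0.12 M, and [Tl⁺] = 2s.
Ksp = [Tl⁺]^2[CrO₄²⁻] = (2s)^2(0.12)
(2s)^2 = 4.1×10⁻¹³ / (0.12) = 3.4×10⁻¹²
s = 9.2×10⁻⁷ M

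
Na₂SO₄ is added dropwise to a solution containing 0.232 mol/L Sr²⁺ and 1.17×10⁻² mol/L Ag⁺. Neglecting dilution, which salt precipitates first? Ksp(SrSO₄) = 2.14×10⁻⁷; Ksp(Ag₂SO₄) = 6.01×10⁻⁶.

A salt starts to precipitate once the ion product Q reaches its Ksp.
For SrSO₄: [SO₄²⁻] = (Ksp/[Sr²⁺]) = 9.22×10⁻⁷ mol/L
For Ag₂SO₄: [SO₄²⁻] = (Ksp/[Ag⁺]^2) = 4.39×10⁻² mol/L
The smaller threshold [SO₄²⁻] is reached first, so SrSO₄ precipitates first.

SrSO₄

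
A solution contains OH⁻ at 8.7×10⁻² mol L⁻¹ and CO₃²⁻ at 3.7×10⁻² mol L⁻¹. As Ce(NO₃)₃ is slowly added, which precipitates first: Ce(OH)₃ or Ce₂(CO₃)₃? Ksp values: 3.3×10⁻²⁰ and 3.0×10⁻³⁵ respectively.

Ce(OH)₃

Precipitation of each salt begins when its ion product equals Ksp.
For Ce(OH)₃: [Ce³⁺] = (Ksp/[OH⁻]^3) = 5.0×10⁻¹⁷ mol L⁻¹
For Ce₂(CO₃)₃: [Ce³⁺] = (Ksp/[CO₃²⁻]^3)^(1/2) = 7.7×10⁻¹⁶ mol L⁻¹
The smaller threshold [Ce³⁺] is reached first, so Ce(OH)₃ precipitates first.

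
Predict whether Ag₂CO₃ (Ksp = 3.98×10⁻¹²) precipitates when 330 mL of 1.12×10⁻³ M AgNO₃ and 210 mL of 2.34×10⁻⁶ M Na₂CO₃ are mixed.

The combined volume is 540 mL.
[Ag⁺] = (1.12×10⁻³)(330)/540 = 6.84×10⁻⁴ M
[CO₃²⁻] = (2.34×10⁻⁶)(210)/540 = 9.10×10⁻⁷ M
Q = [Ag⁺]^2[CO₃²⁻] = 4.26×10⁻¹³
Q < Ksp (4.26×10⁻¹³ vs 3.98×10⁻¹²); the solution remains unsaturated and no precipitate forms.

No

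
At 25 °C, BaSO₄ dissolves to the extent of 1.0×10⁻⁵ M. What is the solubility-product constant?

BaSO₄(s) ⇌ Ba²⁺(aq) + SO₄²⁻(aq)
Call the molar solubility s, so that [Ba²⁺] = s and [SO₄²⁻] = s.
Ksp = [Ba²⁺][SO₄²⁻] = s · s = s^2
Ksp = (1.0×10⁻⁵)^2 = 1.0×10⁻¹⁰

Ksp = 1.0×10⁻¹⁰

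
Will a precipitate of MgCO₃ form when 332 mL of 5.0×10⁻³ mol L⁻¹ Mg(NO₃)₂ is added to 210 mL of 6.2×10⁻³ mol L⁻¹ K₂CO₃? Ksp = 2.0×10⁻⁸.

After mixing, V = 332 mL + 210 mL = 542 mL.
[Mg²⁺] = (5.0×10⁻³)(332)/542 = 3.1×10⁻³ mol L⁻¹
[CO₃²⁻] = (6.2×10⁻³)(210)/542 = 2.4×10⁻³ mol L⁻¹
Q = [Mg²⁺][CO₃²⁻] = 7.4×10⁻⁶
Q = 7.4×10⁻⁶ > Ksp = 2.0×10⁻⁸, so the solution is supersaturated and MgCO₃ precipitates.

Yes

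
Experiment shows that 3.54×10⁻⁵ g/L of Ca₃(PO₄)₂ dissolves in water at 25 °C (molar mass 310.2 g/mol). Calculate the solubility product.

Ksp = 2.09×10⁻³³

s = (3.54×10⁻⁵ g L⁻¹)/(310.2 g mol⁻¹) = 1.1412×10⁻⁷ M
Ca₃(PO₄)₂(s) ⇌ 3 Ca²⁺(aq) + 2 PO₄³⁻(aq)
Let s be the molar solubility. Then [Ca²⁺] = 3s and [PO₄³⁻] = 2s.
Ksp = [Ca²⁺]^3[PO₄³⁻]^2 = (3s)^3 · (2s)^2 = 108s^5
Ksp = 108 × (1.1412×10⁻⁷)^5 = 2.09×10⁻³³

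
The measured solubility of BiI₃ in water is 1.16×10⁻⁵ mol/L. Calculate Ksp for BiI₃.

BiI₃(s) ⇌ Bi³⁺(aq) + 3 I⁻(aq)
For each mole of BiI₃ that dissolves per liter, [Bi³⁺] = s and [I⁻] = 3s; let s denote this solubility.
Ksp = [Bi³⁺][I⁻]^3 = s · (3s)^3 = 27s^4
Ksp = 27 × (1.16×10⁻⁵)^4 = 4.89×10⁻¹⁹

Ksp = 4.89×10⁻¹⁹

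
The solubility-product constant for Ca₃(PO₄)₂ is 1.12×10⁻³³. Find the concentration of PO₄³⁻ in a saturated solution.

Ca₃(PO₄)₂(s) ⇌ 3 Ca²⁺(aq) + 2 PO₄³⁻(aq)
For each mole of Ca₃(PO₄)₂ that dissolves per liter, [Ca²⁺] = 3s and [PO₄³⁻] = 2s; let s denote this solubility.
Ksp = [Ca²⁺]^3[PO₄³⁻]^2 = (3s)^3 · (2s)^2 = 108s^5 = 1.12×10⁻³³
s = 1.01×10⁻⁷ mol L⁻¹
[PO₄³⁻] = 2s = 2.01×10⁻⁷ mol L⁻¹

2.01×10⁻⁷ M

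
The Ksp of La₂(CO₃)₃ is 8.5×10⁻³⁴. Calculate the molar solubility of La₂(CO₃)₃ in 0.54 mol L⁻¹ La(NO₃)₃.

4.8×10⁻¹² M

La₂(CO₃)₃(s) ⇌ 2 La³⁺(aq) + 3 CO₃²⁻(aq)
The solution already contains La³⁺ at 0.54 mol L⁻¹. Let s be the molar solubility of La₂(CO₃)₃.
[La³⁺] ≈ 0.54 mol L⁻¹ (common ion dominates); [CO₃²⁻] = 3s.
Ksp = [La³⁺]^2[CO₃²⁻]^3 = (0.54)^2(3s)^3
(3s)^3 = 8.5×10⁻³⁴ / (0.54)^2 = 2.9×10⁻³³
s = 4.8×10⁻¹² mol L⁻¹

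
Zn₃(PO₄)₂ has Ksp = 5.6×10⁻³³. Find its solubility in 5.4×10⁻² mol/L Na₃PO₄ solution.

Zn₃(PO₄)₂(s) ⇌ 3 Zn²⁺(aq) + 2 PO₄³⁻(aq)
PO₄³⁻ is already present at 5.4×10⁻² mol/L. If s mol/L of Zn₃(PO₄)₂ dissolves, [Zn²⁺] = 3s while [PO₄³⁻] ≈ 5.4×10⁻² mol/L.
Ksp = [Zn²⁺]^3[PO₄³⁻]^2 = (3s)^3(5.4×10⁻²)^2
(3s)^3 = 5.6×10⁻³³ / (5.4×10⁻²)^2 = 1.9×10⁻³⁰
s = 4.1×10⁻¹¹ mol/L

4.1×10⁻¹¹ M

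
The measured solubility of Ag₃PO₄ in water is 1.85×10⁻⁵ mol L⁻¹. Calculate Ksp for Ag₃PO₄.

Ag₃PO₄(s) ⇌ 3 Ag⁺(aq) + PO₄³⁻(aq)
For each mole of Ag₃PO₄ that dissolves per liter, [Ag⁺] = 3s and [PO₄³⁻] = s; let s denote this solubility.
Ksp = [Ag⁺]^3[PO₄³⁻] = (3s)^3 · s = 27s^4
Ksp = 27 × (1.85×10⁻⁵)^4 = 3.16×10⁻¹⁸

Ksp = 3.16×10⁻¹⁸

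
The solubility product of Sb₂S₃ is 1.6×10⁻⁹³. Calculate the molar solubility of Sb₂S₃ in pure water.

1.1×10⁻¹⁹ M

Sb₂S₃(s) ⇌ 2 Sb³⁺(aq) + 3 S²⁻(aq)
For each mole of Sb₂S₃ that dissolves per liter, [Sb³⁺] = 2s and [S²⁻] = 3s; let s denote this solubility.
Ksp = [Sb³⁺]^2[S²⁻]^3 = (2s)^2 · (3s)^3 = 108s^5
108s^5 = 1.6×10⁻⁹³  ⇒  s^5 = 1.5×10⁻⁹⁵
s = (1.5×10⁻⁹⁵)^(1/5) = 1.1×10⁻¹⁹ mol/L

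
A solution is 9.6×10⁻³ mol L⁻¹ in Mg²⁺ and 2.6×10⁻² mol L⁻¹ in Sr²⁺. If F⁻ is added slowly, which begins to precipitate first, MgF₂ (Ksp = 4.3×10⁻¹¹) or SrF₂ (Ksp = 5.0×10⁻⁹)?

Precipitation begins when Q = Ksp.
For MgF₂: [F⁻] = (Ksp/[Mg²⁺])^(1/2) = 6.7×10⁻⁵ mol L⁻¹
For SrF₂: [F⁻] = (Ksp/[Sr²⁺])^(1/2) = 4.4×10⁻⁴ mol L⁻¹
Since MgF₂ needs less F⁻ to reach saturation, it precipitates first.

MgF₂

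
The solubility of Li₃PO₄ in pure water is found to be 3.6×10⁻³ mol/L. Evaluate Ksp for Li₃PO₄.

Ksp = 4.5×10⁻⁹

Li₃PO₄(s) ⇌ 3 Li⁺(aq) + PO₄³⁻(aq)
If s mol/L of Li₃PO₄ dissolves, [Li⁺] = 3s and [PO₄³⁻] = s.
Ksp = [Li⁺]^3[PO₄³⁻] = (3s)^3 · s = 27s^4
Ksp = 27 × (3.6×10⁻³)^4 = 4.5×10⁻⁹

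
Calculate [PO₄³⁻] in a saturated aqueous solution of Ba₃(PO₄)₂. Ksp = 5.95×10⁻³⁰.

1.12×10⁻⁶ M

Ba₃(PO₄)₂(s) ⇌ 3 Ba²⁺(aq) + 2 PO₄³⁻(aq)
With molar solubility s: [Ba²⁺] = 3s, [PO₄³⁻] = 2s.
Ksp = [Ba²⁺]^3[PO₄³⁻]^2 = (3s)^3 · (2s)^2 = 108s^5 = 5.95×10⁻³⁰
s = 5.60×10⁻⁷ M
[PO₄³⁻] = 2s = 1.12×10⁻⁶ M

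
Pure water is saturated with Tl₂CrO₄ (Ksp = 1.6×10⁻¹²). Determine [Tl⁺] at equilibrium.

Tl₂CrO₄(s) ⇌ 2 Tl⁺(aq) + CrO₄²⁻(aq)
For each mole of Tl₂CrO₄ that dissolves per liter, [Tl⁺] = 2s and [CrO₄²⁻] = s; let s denote this solubility.
Ksp = [Tl⁺]^2[CrO₄²⁻] = (2s)^2 · s = 4s^3 = 1.6×10⁻¹²
s = 7.4×10⁻⁵ mol/L
[Tl⁺] = 2s = 1.5×10⁻⁴ mol/L

1.5×10⁻⁴ M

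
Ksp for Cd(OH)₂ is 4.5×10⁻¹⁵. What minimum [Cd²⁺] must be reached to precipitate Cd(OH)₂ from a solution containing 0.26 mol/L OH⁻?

6.7×10⁻¹⁴ M

Each salt precipitates once Q = Ksp for that salt.
Cd(OH)₂(s) ⇌ Cd²⁺(aq) + 2 OH⁻(aq)
Ksp = [Cd²⁺][OH⁻]^2 = [Cd²⁺](0.26)^2
[Cd²⁺] = 4.5×10⁻¹⁵ / (0.26)^2 = 6.7×10⁻¹⁴
[Cd²⁺] = 6.7×10⁻¹⁴ mol/L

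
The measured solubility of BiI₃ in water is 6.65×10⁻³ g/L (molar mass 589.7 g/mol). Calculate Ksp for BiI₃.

Ksp = 4.37×10⁻¹⁹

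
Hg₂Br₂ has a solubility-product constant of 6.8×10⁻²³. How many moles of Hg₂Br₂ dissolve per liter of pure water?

2.6×10⁻⁸ M

Hg₂Br₂(s) ⇌ Hg₂²⁺(aq) + 2 Br⁻(aq)
Call the molar solubility s, so that [Hg₂²⁺] = s and [Br⁻] = 2s.
Ksp = [Hg₂²⁺][Br⁻]^2 = s · (2s)^2 = 4s^3
4s^3 = 6.8×10⁻²³  ⇒  s^3 = 1.7×10⁻²³
Taking the 3rd root, s = 2.6×10⁻⁸ mol L⁻¹.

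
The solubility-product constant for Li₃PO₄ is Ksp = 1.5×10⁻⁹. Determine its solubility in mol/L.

2.7×10⁻³ M

Li₃PO₄(s) ⇌ 3 Li⁺(aq) + PO₄³⁻(aq)
Let s be the molar solubility. Then [Li⁺] = 3s and [PO₄³⁻] = s.
Ksp = [Li⁺]^3[PO₄³⁻] = (3s)^3 · s = 27s^4
27s^4 = 1.5×10⁻⁹  ⇒  s^4 = 5.6×10⁻¹¹
Taking the 4th root, s = 2.7×10⁻³ M.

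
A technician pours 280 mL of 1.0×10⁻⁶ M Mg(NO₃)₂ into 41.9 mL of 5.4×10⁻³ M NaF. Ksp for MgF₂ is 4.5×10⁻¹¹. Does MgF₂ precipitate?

Total volume after mixing = 280 + 41.9 = 321.9 mL.
[Mg²⁺] = (1.0×10⁻⁶)(280)/321.9 = 8.7×10⁻⁷ M
[F⁻] = (5.4×10⁻³)(41.9)/321.9 = 7.0×10⁻⁴ M
Q = [Mg²⁺][F⁻]^2 = 4.3×10⁻¹³
Q < Ksp (4.3×10⁻¹³ vs 4.5×10⁻¹¹); the solution remains unsaturated and no precipitate forms.

No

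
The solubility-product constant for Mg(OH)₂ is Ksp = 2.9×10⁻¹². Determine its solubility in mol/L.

9.0×10⁻⁵ M

Mg(OH)₂(s) ⇌ Mg²⁺(aq) + 2 OH⁻(aq)
With molar solubility s: [Mg²⁺] = s, [OH⁻] = 2s.
Ksp = [Mg²⁺][OH⁻]^2 = s · (2s)^2 = 4s^3
4s^3 = 2.9×10⁻¹²  ⇒  s^3 = 7.3×10⁻¹³
s = 9.0×10⁻⁵ mol/L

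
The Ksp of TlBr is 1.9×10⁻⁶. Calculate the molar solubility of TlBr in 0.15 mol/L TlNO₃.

1.3×10⁻⁵ M

TlBr(s) ⇌ Tl⁺(aq) + Br⁻(aq)
The solution already contains Tl⁺ at 0.15 mol/L. Let s be the molar solubility of TlBr.
[Tl⁺] ≈ 0.15 mol/L (common ion dominates); [Br⁻] = s.
Ksp = [Tl⁺][Br⁻] = (0.15)s
s = 1.9×10⁻⁶ / (0.15) = 1.3×10⁻⁵
s = 1.3×10⁻⁵ mol/L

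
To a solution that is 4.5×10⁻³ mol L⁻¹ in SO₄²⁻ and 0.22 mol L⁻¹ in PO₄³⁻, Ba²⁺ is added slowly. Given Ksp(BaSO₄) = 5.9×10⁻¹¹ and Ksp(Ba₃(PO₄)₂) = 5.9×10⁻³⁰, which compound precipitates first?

Ba₃(PO₄)₂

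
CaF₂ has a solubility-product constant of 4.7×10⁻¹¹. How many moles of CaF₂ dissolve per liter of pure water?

2.3×10⁻⁴ M

CaF₂(s) ⇌ Ca²⁺(aq) + 2 F⁻(aq)
Call the molar solubility s, so that [Ca²⁺] = s and [F⁻] = 2s.
Ksp = [Ca²⁺][F⁻]^2 = s · (2s)^2 = 4s^3
4s^3 = 4.7×10⁻¹¹  ⇒  s^3 = 1.2×10⁻¹¹
Taking the 3rd root, s = 2.3×10⁻⁴ mol/L.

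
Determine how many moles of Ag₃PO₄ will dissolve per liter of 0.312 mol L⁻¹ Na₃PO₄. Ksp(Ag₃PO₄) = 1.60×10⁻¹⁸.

Ag₃PO₄(s) ⇌ 3 Ag⁺(aq) + PO₄³⁻(aq)
With PO₄³⁻ already at 0.312 mol L⁻¹ and s small, take [PO₄³⁻] ≈ 0.312 mol L⁻¹ and [Ag⁺] = 3s.
Ksp = [Ag⁺]^3[PO₄³⁻] = (3s)^3(0.312)
(3s)^3 = 1.60×10⁻¹⁸ / (0.312) = 5.13×10⁻¹⁸
s = 5.75×10⁻⁷ mol L⁻¹

5.75×10⁻⁷ M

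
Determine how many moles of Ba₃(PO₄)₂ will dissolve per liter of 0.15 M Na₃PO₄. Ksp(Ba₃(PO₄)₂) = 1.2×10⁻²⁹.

2.7×10⁻¹⁰ M

Ba₃(PO₄)₂(s) ⇌ 3 Ba²⁺(aq) + 2 PO₄³⁻(aq)
PO₄³⁻ is already present at 0.15 M. If s mol/L of Ba₃(PO₄)₂ dissolves, [Ba²⁺] = 3s while [PO₄³⁻] ≈ 0.15 M.
Ksp = [Ba²⁺]^3[PO₄³⁻]^2 = (3s)^3(0.15)^2
(3s)^3 = 1.2×10⁻²⁹ / (0.15)^2 = 5.3×10⁻²⁸
s = 2.7×10⁻¹⁰ M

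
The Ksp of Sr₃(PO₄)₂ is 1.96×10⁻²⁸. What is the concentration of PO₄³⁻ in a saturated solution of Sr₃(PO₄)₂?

Sr₃(PO₄)₂(s) ⇌ 3 Sr²⁺(aq) + 2 PO₄³⁻(aq)
Let s be the molar solubility. Then [Sr²⁺] = 3s and [PO₄³⁻] = 2s.
Ksp = [Sr²⁺]^3[PO₄³⁻]^2 = (3s)^3 · (2s)^2 = 108s^5 = 1.96×10⁻²⁸
s = 1.13×10⁻⁶ mol/L
[PO₄³⁻] = 2s = 2.25×10⁻⁶ mol/L

2.25×10⁻⁶ M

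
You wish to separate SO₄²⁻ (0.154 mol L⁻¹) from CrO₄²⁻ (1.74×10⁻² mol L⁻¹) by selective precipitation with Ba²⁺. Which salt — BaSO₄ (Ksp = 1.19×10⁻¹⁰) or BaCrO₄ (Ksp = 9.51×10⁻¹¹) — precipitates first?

Each salt precipitates once Q = Ksp for that salt.
For BaSO₄: [Ba²⁺] = (Ksp/[SO₄²⁻]) = 7.73×10⁻¹⁰ mol L⁻¹
For BaCrO₄: [Ba²⁺] = (Ksp/[CrO₄²⁻]) = 5.47×10⁻⁹ mol L⁻¹
The smaller threshold [Ba²⁺] is reached first, so BaSO₄ precipitates first.

BaSO₄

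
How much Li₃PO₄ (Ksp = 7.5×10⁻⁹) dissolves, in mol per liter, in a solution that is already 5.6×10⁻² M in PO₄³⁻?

1.7×10⁻³ M

Li₃PO₄(s) ⇌ 3 Li⁺(aq) + PO₄³⁻(aq)
Let s be the solubility of Li₃PO₄ here. The common ion gives [PO₄³⁻] ≈ 5.6×10⁻² M, and [Li⁺] = 3s.
Ksp = [Li⁺]^3[PO₄³⁻] = (3s)^3(5.6×10⁻²)
(3s)^3 = 7.5×10⁻⁹ / (5.6×10⁻²) = 1.3×10⁻⁷
s = 1.7×10⁻³ M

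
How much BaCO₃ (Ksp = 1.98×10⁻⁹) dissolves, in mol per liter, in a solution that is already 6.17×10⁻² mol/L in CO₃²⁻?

BaCO₃(s) ⇌ Ba²⁺(aq) + CO₃²⁻(aq)
Let s be the solubility of BaCO₃ here. The common ion gives [CO₃²⁻] ≈ 6.17×10⁻² mol/L, and [Ba²⁺] = s.
Ksp = [Ba²⁺][CO₃²⁻] = s(6.17×10⁻²)
s = 1.98×10⁻⁹ / (6.17×10⁻²) = 3.21×10⁻⁸
s = 3.21×10⁻⁸ mol/L

3.21×10⁻⁸ M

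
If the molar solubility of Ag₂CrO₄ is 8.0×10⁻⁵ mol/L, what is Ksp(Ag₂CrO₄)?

Ksp = 2.0×10⁻¹²

Ag₂CrO₄(s) ⇌ 2 Ag⁺(aq) + CrO₄²⁻(aq)
If s mol/L of Ag₂CrO₄ dissolves, [Ag⁺] = 2s and [CrO₄²⁻] = s.
Ksp = [Ag⁺]^2[CrO₄²⁻] = (2s)^2 · s = 4s^3
Ksp = 4 × (8.0×10⁻⁵)^3 = 2.0×10⁻¹²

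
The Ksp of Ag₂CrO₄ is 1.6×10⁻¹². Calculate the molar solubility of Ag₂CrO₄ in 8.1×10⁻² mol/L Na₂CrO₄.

Ag₂CrO₄(s) ⇌ 2 Ag⁺(aq) + CrO₄²⁻(aq)
Let s be the solubility of Ag₂CrO₄ here. The common ion gives [CrO₄²⁻] ≈ 8.1×10⁻² mol/L, and [Ag⁺] = 2s.
Ksp = [Ag⁺]^2[CrO₄²⁻] = (2s)^2(8.1×10⁻²)
(2s)^2 = 1.6×10⁻¹² / (8.1×10⁻²) = 2.0×10⁻¹¹
s = 2.2×10⁻⁶ mol/L

2.2×10⁻⁶ M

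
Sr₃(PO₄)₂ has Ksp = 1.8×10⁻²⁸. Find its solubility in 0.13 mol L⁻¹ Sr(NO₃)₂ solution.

1.4×10⁻¹³ M

Sr₃(PO₄)₂(s) ⇌ 3 Sr²⁺(aq) + 2 PO₄³⁻(aq)
Sr²⁺ is already present at 0.13 mol L⁻¹. If s mol/L of Sr₃(PO₄)₂ dissolves, [PO₄³⁻] = 2s while [Sr²⁺] ≈ 0.13 mol L⁻¹.
Ksp = [Sr²⁺]^3[PO₄³⁻]^2 = (0.13)^3(2s)^2
(2s)^2 = 1.8×10⁻²⁸ / (0.13)^3 = 8.2×10⁻²⁶
s = 1.4×10⁻¹³ mol L⁻¹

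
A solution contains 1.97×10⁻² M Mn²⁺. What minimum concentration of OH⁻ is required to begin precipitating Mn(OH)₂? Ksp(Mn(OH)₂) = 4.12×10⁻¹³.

4.57×10⁻⁶ M

A salt starts to precipitate once the ion product Q reaches its Ksp.
Mn(OH)₂(s) ⇌ Mn²⁺(aq) + 2 OH⁻(aq)
Ksp = [Mn²⁺][OH⁻]^2 = [OH⁻]^2(1.97×10⁻²)
[OH⁻]^2 = 4.12×10⁻¹³ / (1.97×10⁻²) = 2.09×10⁻¹¹
[OH⁻] = 4.57×10⁻⁶ M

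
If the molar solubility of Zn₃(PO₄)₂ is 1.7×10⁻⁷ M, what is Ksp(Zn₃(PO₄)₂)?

Ksp = 1.5×10⁻³²

Zn₃(PO₄)₂(s) ⇌ 3 Zn²⁺(aq) + 2 PO₄³⁻(aq)
Let s be the molar solubility. Then [Zn²⁺] = 3s and [PO₄³⁻] = 2s.
Ksp = [Zn²⁺]^3[PO₄³⁻]^2 = (3s)^3 · (2s)^2 = 108s^5
Ksp = 108 × (1.7×10⁻⁷)^5 = 1.5×10⁻³²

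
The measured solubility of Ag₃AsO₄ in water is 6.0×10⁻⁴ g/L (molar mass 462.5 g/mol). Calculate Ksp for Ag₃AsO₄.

Ksp = 7.6×10⁻²³

Molar solubility s = (6.0×10⁻⁴ g/L) / (462.5 g/mol) = 1.297×10⁻⁶ mol/L
Ag₃AsO₄(s) ⇌ 3 Ag⁺(aq) + AsO₄³⁻(aq)
Let s be the molar solubility. Then [Ag⁺] = 3s and [AsO₄³⁻] = s.
Ksp = [Ag⁺]^3[AsO₄³⁻] = (3s)^3 · s = 27s^4
Ksp = 27 × (1.297×10⁻⁶)^4 = 7.6×10⁻²³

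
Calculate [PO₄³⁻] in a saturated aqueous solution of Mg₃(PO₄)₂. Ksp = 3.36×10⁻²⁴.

1.58×10⁻⁵ M

Mg₃(PO₄)₂(s) ⇌ 3 Mg²⁺(aq) + 2 PO₄³⁻(aq)
For each mole of Mg₃(PO₄)₂ that dissolves per liter, [Mg²⁺] = 3s and [PO₄³⁻] = 2s; let s denote this solubility.
Ksp = [Mg²⁺]^3[PO₄³⁻]^2 = (3s)^3 · (2s)^2 = 108s^5 = 3.36×10⁻²⁴
s = 7.92×10⁻⁶ mol/L
[PO₄³⁻] = 2s = 1.58×10⁻⁵ mol/L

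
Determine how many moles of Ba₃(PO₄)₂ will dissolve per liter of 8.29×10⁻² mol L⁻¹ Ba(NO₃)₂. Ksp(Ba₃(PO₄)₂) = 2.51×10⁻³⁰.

Ba₃(PO₄)₂(s) ⇌ 3 Ba²⁺(aq) + 2 PO₄³⁻(aq)
Let s be the solubility of Ba₃(PO₄)₂ here. The common ion gives [Ba²⁺] ≈ 8.29×10⁻² mol L⁻¹, and [PO₄³⁻] = 2s.
Ksp = [Ba²⁺]^3[PO₄³⁻]^2 = (8.29×10⁻²)^3(2s)^2
(2s)^2 = 2.51×10⁻³⁰ / (8.29×10⁻²)^3 = 4.41×10⁻²⁷
s = 3.32×10⁻¹⁴ mol L⁻¹

3.32×10⁻¹⁴ M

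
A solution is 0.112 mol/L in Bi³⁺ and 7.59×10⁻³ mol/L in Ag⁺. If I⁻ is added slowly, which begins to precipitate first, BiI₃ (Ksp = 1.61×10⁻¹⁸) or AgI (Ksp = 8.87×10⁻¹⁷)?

AgI

Precipitation begins when Q = Ksp.
For BiI₃: [I⁻] = (Ksp/[Bi³⁺])^(1/3) = 2.43×10⁻⁶ mol/L
For AgI: [I⁻] = (Ksp/[Ag⁺]) = 1.17×10⁻¹⁴ mol/L
The smaller threshold [I⁻] is reached first, so AgI precipitates first.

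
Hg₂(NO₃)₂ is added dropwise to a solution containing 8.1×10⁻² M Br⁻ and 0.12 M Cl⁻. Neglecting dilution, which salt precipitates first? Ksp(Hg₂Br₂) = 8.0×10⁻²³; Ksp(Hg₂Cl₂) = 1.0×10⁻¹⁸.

The threshold for precipitation is Q = Ksp.
For Hg₂Br₂: [Hg₂²⁺] = (Ksp/[Br⁻]^2) = 1.2×10⁻²⁰ M
For Hg₂Cl₂: [Hg₂²⁺] = (Ksp/[Cl⁻]^2) = 6.9×10⁻¹⁷ M
Hg₂Br₂ requires the lower [Hg₂²⁺], so it precipitates first.

Hg₂Br₂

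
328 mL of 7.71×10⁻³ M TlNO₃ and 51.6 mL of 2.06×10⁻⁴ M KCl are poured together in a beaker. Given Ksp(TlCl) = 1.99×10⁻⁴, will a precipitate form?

No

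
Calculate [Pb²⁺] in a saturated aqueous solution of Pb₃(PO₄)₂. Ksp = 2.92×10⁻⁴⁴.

2.31×10⁻⁹ M

Pb₃(PO₄)₂(s) ⇌ 3 Pb²⁺(aq) + 2 PO₄³⁻(aq)
For each mole of Pb₃(PO₄)₂ that dissolves per liter, [Pb²⁺] = 3s and [PO₄³⁻] = 2s; let s denote this solubility.
Ksp = [Pb²⁺]^3[PO₄³⁻]^2 = (3s)^3 · (2s)^2 = 108s^5 = 2.92×10⁻⁴⁴
s = 7.70×10⁻¹⁰ M
[Pb²⁺] = 3s = 2.31×10⁻⁹ M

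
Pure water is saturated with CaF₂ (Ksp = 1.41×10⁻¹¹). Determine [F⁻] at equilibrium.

CaF₂(s) ⇌ Ca²⁺(aq) + 2 F⁻(aq)
Call the molar solubility s, so that [Ca²⁺] = s and [F⁻] = 2s.
Ksp = [Ca²⁺][F⁻]^2 = s · (2s)^2 = 4s^3 = 1.41×10⁻¹¹
s = 1.52×10⁻⁴ M
[F⁻] = 2s = 3.04×10⁻⁴ M

3.04×10⁻⁴ M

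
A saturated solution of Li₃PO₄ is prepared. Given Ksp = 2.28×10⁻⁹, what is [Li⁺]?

9.09×10⁻³ M

Li₃PO₄(s) ⇌ 3 Li⁺(aq) + PO₄³⁻(aq)
With molar solubility s: [Li⁺] = 3s, [PO₄³⁻] = s.
Ksp = [Li⁺]^3[PO₄³⁻] = (3s)^3 · s = 27s^4 = 2.28×10⁻⁹
s = 3.03×10⁻³ mol/L
[Li⁺] = 3s = 9.09×10⁻³ mol/L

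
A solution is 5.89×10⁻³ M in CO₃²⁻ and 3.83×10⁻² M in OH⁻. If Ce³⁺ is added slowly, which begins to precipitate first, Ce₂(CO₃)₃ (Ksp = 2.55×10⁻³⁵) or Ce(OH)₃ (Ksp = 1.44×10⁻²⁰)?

A salt starts to precipitate once the ion product Q reaches its Ksp.
For Ce₂(CO₃)₃: [Ce³⁺] = (Ksp/[CO₃²⁻]^3)^(1/2) = 1.12×10⁻¹⁴ M
For Ce(OH)₃: [Ce³⁺] = (Ksp/[OH⁻]^3) = 2.56×10⁻¹⁶ M
Since Ce(OH)₃ needs less Ce³⁺ to reach saturation, it precipitates first.

Ce(OH)₃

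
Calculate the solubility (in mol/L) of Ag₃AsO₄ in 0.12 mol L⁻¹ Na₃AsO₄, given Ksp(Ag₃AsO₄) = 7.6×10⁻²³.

Ag₃AsO₄(s) ⇌ 3 Ag⁺(aq) + AsO₄³⁻(aq)
Let s be the solubility of Ag₃AsO₄ here. The common ion gives [AsO₄³⁻] ≈ 0.12 mol L⁻¹, and [Ag⁺] = 3s.
Ksp = [Ag⁺]^3[AsO₄³⁻] = (3s)^3(0.12)
(3s)^3 = 7.6×10⁻²³ / (0.12) = 6.3×10⁻²²
s = 2.9×10⁻⁸ mol L⁻¹

2.9×10⁻⁸ M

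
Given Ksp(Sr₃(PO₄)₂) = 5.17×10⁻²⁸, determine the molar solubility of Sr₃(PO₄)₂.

1.37×10⁻⁶ M

Sr₃(PO₄)₂(s) ⇌ 3 Sr²⁺(aq) + 2 PO₄³⁻(aq)
If s mol/L of Sr₃(PO₄)₂ dissolves, [Sr²⁺] = 3s and [PO₄³⁻] = 2s.
Ksp = [Sr²⁺]^3[PO₄³⁻]^2 = (3s)^3 · (2s)^2 = 108s^5
108s^5 = 5.17×10⁻²⁸  ⇒  s^5 = 4.79×10⁻³⁰
s = (4.79×10⁻³⁰)^(1/5) = 1.37×10⁻⁶ mol/L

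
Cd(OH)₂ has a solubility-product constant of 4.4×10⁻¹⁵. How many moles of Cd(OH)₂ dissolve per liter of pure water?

Cd(OH)₂(s) ⇌ Cd²⁺(aq) + 2 OH⁻(aq)
Call the molar solubility s, so that [Cd²⁺] = s and [OH⁻] = 2s.
Ksp = [Cd²⁺][OH⁻]^2 = s · (2s)^2 = 4s^3
4s^3 = 4.4×10⁻¹⁵  ⇒  s^3 = 1.1×10⁻¹⁵
s = 1.0×10⁻⁵ M

1.0×10⁻⁵ M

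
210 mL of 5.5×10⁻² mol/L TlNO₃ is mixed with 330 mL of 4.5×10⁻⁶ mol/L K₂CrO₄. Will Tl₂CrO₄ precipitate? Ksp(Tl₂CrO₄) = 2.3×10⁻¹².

Total volume after mixing = 210 + 330 = 540 mL.
[Tl⁺] = (5.5×10⁻²)(210)/540 = 2.1×10⁻² mol/L
[CrO₄²⁻] = (4.5×10⁻⁶)(330)/540 = 2.8×10⁻⁶ mol/L
Q = [Tl⁺]^2[CrO₄²⁻] = 1.3×10⁻⁹
Since Q (1.3×10⁻⁹) exceeds Ksp (2.3×10⁻¹²), Tl₂CrO₄ will precipitate.

Yes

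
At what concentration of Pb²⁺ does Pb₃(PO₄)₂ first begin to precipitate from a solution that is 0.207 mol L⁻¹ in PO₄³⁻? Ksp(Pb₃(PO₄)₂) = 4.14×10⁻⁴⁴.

9.89×10⁻¹⁵ M

A salt starts to precipitate once the ion product Q reaches its Ksp.
Pb₃(PO₄)₂(s) ⇌ 3 Pb²⁺(aq) + 2 PO₄³⁻(aq)
Ksp = [Pb²⁺]^3[PO₄³⁻]^2 = [Pb²⁺]^3(0.207)^2
[Pb²⁺]^3 = 4.14×10⁻⁴⁴ / (0.207)^2 = 9.66×10⁻⁴³
[Pb²⁺] = 9.89×10⁻¹⁵ mol L⁻¹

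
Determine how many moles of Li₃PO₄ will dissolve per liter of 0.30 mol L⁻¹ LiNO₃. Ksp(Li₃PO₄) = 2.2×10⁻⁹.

8.1×10⁻⁸ M

Li₃PO₄(s) ⇌ 3 Li⁺(aq) + PO₄³⁻(aq)
Li⁺ is already present at 0.30 mol L⁻¹. If s mol/L of Li₃PO₄ dissolves, [PO₄³⁻] = s while [Li⁺] ≈ 0.30 mol L⁻¹.
Ksp = [Li⁺]^3[PO₄³⁻] = (0.30)^3s
s = 2.2×10⁻⁹ / (0.30)^3 = 8.1×10⁻⁸
s = 8.1×10⁻⁸ mol L⁻¹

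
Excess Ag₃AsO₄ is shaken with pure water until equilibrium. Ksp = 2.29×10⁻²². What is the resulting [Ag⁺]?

5.12×10⁻⁶ M

Ag₃AsO₄(s) ⇌ 3 Ag⁺(aq) + AsO₄³⁻(aq)
If s mol/L of Ag₃AsO₄ dissolves, [Ag⁺] = 3s and [AsO₄³⁻] = s.
Ksp = [Ag⁺]^3[AsO₄³⁻] = (3s)^3 · s = 27s^4 = 2.29×10⁻²²
s = 1.71×10⁻⁶ mol L⁻¹
[Ag⁺] = 3s = 5.12×10⁻⁶ mol L⁻¹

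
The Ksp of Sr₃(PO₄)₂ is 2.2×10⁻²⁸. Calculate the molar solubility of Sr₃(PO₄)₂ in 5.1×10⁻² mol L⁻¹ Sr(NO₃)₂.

6.4×10⁻¹³ M

Sr₃(PO₄)₂(s) ⇌ 3 Sr²⁺(aq) + 2 PO₄³⁻(aq)
With Sr²⁺ already at 5.1×10⁻² mol L⁻¹ and s small, take [Sr²⁺] ≈ 5.1×10⁻² mol L⁻¹ and [PO₄³⁻] = 2s.
Ksp = [Sr²⁺]^3[PO₄³⁻]^2 = (5.1×10⁻²)^3(2s)^2
(2s)^2 = 2.2×10⁻²⁸ / (5.1×10⁻²)^3 = 1.7×10⁻²⁴
s = 6.4×10⁻¹³ mol L⁻¹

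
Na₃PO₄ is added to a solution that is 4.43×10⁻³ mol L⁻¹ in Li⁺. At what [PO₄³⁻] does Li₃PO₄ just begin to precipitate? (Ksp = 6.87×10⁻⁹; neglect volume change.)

Each salt precipitates once Q = Ksp for that salt.
Li₃PO₄(s) ⇌ 3 Li⁺(aq) + PO₄³⁻(aq)
Ksp = [Li⁺]^3[PO₄³⁻] = [PO₄³⁻](4.43×10⁻³)^3
[PO₄³⁻] = 6.87×10⁻⁹ / (4.43×10⁻³)^3 = 7.90×10⁻²
[PO₄³⁻] = 7.90×10⁻² mol L⁻¹

7.90×10⁻² M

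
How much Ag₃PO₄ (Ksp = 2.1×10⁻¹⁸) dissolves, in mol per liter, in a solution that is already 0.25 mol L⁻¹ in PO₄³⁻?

Ag₃PO₄(s) ⇌ 3 Ag⁺(aq) + PO₄³⁻(aq)
With PO₄³⁻ already at 0.25 mol L⁻¹ and s small, take [PO₄³⁻] ≈ 0.25 mol L⁻¹ and [Ag⁺] = 3s.
Ksp = [Ag⁺]^3[PO₄³⁻] = (3s)^3(0.25)
(3s)^3 = 2.1×10⁻¹⁸ / (0.25) = 8.4×10⁻¹⁸
s = 6.8×10⁻⁷ mol L⁻¹

6.8×10⁻⁷ M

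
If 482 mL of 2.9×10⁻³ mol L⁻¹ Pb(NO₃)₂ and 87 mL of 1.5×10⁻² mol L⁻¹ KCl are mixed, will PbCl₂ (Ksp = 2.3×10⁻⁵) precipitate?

Total volume after mixing = 482 + 87 = 569 mL.
[Pb²⁺] = (2.9×10⁻³)(482)/569 = 2.5×10⁻³ mol L⁻¹
[Cl⁻] = (1.5×10⁻²)(87)/569 = 2.3×10⁻³ mol L⁻¹
Q = [Pb²⁺][Cl⁻]^2 = 1.3×10⁻⁸
Q = 1.3×10⁻⁸ < Ksp = 2.3×10⁻⁵, so the solution is unsaturated and no precipitate forms.

No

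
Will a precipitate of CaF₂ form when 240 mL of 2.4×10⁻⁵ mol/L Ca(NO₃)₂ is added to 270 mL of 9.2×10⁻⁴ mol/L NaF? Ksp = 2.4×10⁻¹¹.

Total volume after mixing = 240 + 270 = 510 mL.
[Ca²⁺] = (2.4×10⁻⁵)(240)/510 = 1.1×10⁻⁵ mol/L
[F⁻] = (9.2×10⁻⁴)(270)/510 = 4.9×10⁻⁴ mol/L
Q = [Ca²⁺][F⁻]^2 = 2.7×10⁻¹²
Since Q (2.7×10⁻¹²) is less than Ksp (2.4×10⁻¹¹), no CaF₂ precipitates.

No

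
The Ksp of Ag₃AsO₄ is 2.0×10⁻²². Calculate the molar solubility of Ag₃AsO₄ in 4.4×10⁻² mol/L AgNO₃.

2.3×10⁻¹⁸ M

Ag₃AsO₄(s) ⇌ 3 Ag⁺(aq) + AsO₄³⁻(aq)
The solution already contains Ag⁺ at 4.4×10⁻² mol/L. Let s be the molar solubility of Ag₃AsO₄.
[Ag⁺] ≈ 4.4×10⁻² mol/L (common ion dominates); [AsO₄³⁻] = s.
Ksp = [Ag⁺]^3[AsO₄³⁻] = (4.4×10⁻²)^3s
s = 2.0×10⁻²² / (4.4×10⁻²)^3 = 2.3×10⁻¹⁸
s = 2.3×10⁻¹⁸ mol/L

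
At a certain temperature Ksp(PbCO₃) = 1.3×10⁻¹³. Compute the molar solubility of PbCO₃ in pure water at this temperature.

3.6×10⁻⁷ M

PbCO₃(s) ⇌ Pb²⁺(aq) + CO₃²⁻(aq)
With molar solubility s: [Pb²⁺] = s, [CO₃²⁻] = s.
Ksp = [Pb²⁺][CO₃²⁻] = s · s = s^2
s^2 = 1.3×10⁻¹³
Taking the 2nd root, s = 3.6×10⁻⁷ M.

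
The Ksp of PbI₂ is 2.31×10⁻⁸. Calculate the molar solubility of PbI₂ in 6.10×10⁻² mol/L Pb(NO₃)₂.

3.08×10⁻⁴ M

PbI₂(s) ⇌ Pb²⁺(aq) + 2 I⁻(aq)
With Pb²⁺ already at 6.10×10⁻² mol/L and s small, take [Pb²⁺] ≈ 6.10×10⁻² mol/L and [I⁻] = 2s.
Ksp = [Pb²⁺][I⁻]^2 = (6.10×10⁻²)(2s)^2
(2s)^2 = 2.31×10⁻⁸ / (6.10×10⁻²) = 3.79×10⁻⁷
s = 3.08×10⁻⁴ mol/L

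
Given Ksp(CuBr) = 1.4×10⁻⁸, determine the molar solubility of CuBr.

1.2×10⁻⁴ M

CuBr(s) ⇌ Cu⁺(aq) + Br⁻(aq)
With molar solubility s: [Cu⁺] = s, [Br⁻] = s.
Ksp = [Cu⁺][Br⁻] = s · s = s^2
s^2 = 1.4×10⁻⁸
s = (1.4×10⁻⁸)^(1/2) = 1.2×10⁻⁴ M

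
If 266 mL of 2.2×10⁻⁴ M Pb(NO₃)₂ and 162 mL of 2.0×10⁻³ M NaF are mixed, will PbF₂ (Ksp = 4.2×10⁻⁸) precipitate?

Total volume after mixing = 266 + 162 = 428 mL.
[Pb²⁺] = (2.2×10⁻⁴)(266)/428 = 1.4×10⁻⁴ M
[F⁻] = (2.0×10⁻³)(162)/428 = 7.6×10⁻⁴ M
Q = [Pb²⁺][F⁻]^2 = 7.8×10⁻¹¹
Q = 7.8×10⁻¹¹ < Ksp = 4.2×10⁻⁸, so the solution is unsaturated and no precipitate forms.

No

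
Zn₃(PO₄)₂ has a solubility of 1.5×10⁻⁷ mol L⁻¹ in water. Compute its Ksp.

Zn₃(PO₄)₂(s) ⇌ 3 Zn²⁺(aq) + 2 PO₄³⁻(aq)
Let s be the molar solubility. Then [Zn²⁺] = 3s and [PO₄³⁻] = 2s.
Ksp = [Zn²⁺]^3[PO₄³⁻]^2 = (3s)^3 · (2s)^2 = 108s^5
Ksp = 108 × (1.5×10⁻⁷)^5 = 8.2×10⁻³³

Ksp = 8.2×10⁻³³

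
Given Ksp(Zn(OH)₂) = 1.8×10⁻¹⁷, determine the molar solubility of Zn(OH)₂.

Zn(OH)₂(s) ⇌ Zn²⁺(aq) + 2 OH⁻(aq)
If s mol/L of Zn(OH)₂ dissolves, [Zn²⁺] = s and [OH⁻] = 2s.
Ksp = [Zn²⁺][OH⁻]^2 = s · (2s)^2 = 4s^3
4s^3 = 1.8×10⁻¹⁷  ⇒  s^3 = 4.5×10⁻¹⁸
s = (4.5×10⁻¹⁸)^(1/3) = 1.7×10⁻⁶ M

1.7×10⁻⁶ M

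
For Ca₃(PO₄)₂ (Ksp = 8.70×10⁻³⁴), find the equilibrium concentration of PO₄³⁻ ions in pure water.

Ca₃(PO₄)₂(s) ⇌ 3 Ca²⁺(aq) + 2 PO₄³⁻(aq)
If s mol/L of Ca₃(PO₄)₂ dissolves, [Ca²⁺] = 3s and [PO₄³⁻] = 2s.
Ksp = [Ca²⁺]^3[PO₄³⁻]^2 = (3s)^3 · (2s)^2 = 108s^5 = 8.70×10⁻³⁴
s = 9.58×10⁻⁸ mol L⁻¹
[PO₄³⁻] = 2s = 1.92×10⁻⁷ mol L⁻¹

1.92×10⁻⁷ M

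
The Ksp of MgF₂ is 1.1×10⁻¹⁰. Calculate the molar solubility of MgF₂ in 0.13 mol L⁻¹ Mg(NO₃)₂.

1.5×10⁻⁵ M

MgF₂(s) ⇌ Mg²⁺(aq) + 2 F⁻(aq)
Let s be the solubility of MgF₂ here. The common ion gives [Mg²⁺] ≈ 0.13 mol L⁻¹, and [F⁻] = 2s.
Ksp = [Mg²⁺][F⁻]^2 = (0.13)(2s)^2
(2s)^2 = 1.1×10⁻¹⁰ / (0.13) = 8.5×10⁻¹⁰
s = 1.5×10⁻⁵ mol L⁻¹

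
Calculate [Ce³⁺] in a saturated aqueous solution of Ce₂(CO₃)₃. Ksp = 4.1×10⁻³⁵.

Ce₂(CO₃)₃(s) ⇌ 2 Ce³⁺(aq) + 3 CO₃²⁻(aq)
Call the molar solubility s, so that [Ce³⁺] = 2s and [CO₃²⁻] = 3s.
Ksp = [Ce³⁺]^2[CO₃²⁻]^3 = (2s)^2 · (3s)^3 = 108s^5 = 4.1×10⁻³⁵
s = 5.2×10⁻⁸ mol L⁻¹
[Ce³⁺] = 2s = 1.0×10⁻⁷ mol L⁻¹

1.0×10⁻⁷ M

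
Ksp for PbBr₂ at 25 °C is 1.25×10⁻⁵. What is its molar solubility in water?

PbBr₂(s) ⇌ Pb²⁺(aq) + 2 Br⁻(aq)
If s mol/L of PbBr₂ dissolves, [Pb²⁺] = s and [Br⁻] = 2s.
Ksp = [Pb²⁺][Br⁻]^2 = s · (2s)^2 = 4s^3
4s^3 = 1.25×10⁻⁵  ⇒  s^3 = 3.13×10⁻⁶
s = (3.13×10⁻⁶)^(1/3) = 1.46×10⁻² M

1.46×10⁻² M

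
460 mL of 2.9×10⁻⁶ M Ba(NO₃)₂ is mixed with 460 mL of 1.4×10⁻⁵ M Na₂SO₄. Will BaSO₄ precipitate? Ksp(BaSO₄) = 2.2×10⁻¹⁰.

No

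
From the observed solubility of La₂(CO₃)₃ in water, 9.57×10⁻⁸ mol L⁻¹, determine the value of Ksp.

Ksp = 8.67×10⁻³⁴

La₂(CO₃)₃(s) ⇌ 2 La³⁺(aq) + 3 CO₃²⁻(aq)
If s mol/L of La₂(CO₃)₃ dissolves, [La³⁺] = 2s and [CO₃²⁻] = 3s.
Ksp = [La³⁺]^2[CO₃²⁻]^3 = (2s)^2 · (3s)^3 = 108s^5
Ksp = 108 × (9.57×10⁻⁸)^5 = 8.67×10⁻³⁴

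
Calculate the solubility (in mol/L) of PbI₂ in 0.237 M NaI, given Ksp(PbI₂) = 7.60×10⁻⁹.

1.35×10⁻⁷ M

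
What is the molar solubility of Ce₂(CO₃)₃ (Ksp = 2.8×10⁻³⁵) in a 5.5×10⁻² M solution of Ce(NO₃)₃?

7.0×10⁻¹² M

Ce₂(CO₃)₃(s) ⇌ 2 Ce³⁺(aq) + 3 CO₃²⁻(aq)
Let s be the solubility of Ce₂(CO₃)₃ here. The common ion gives [Ce³⁺] ≈ 5.5×10⁻² M, and [CO₃²⁻] = 3s.
Ksp = [Ce³⁺]^2[CO₃²⁻]^3 = (5.5×10⁻²)^2(3s)^3
(3s)^3 = 2.8×10⁻³⁵ / (5.5×10⁻²)^2 = 9.3×10⁻³³
s = 7.0×10⁻¹² M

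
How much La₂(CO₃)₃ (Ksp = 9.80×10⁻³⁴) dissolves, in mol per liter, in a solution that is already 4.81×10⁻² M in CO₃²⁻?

La₂(CO₃)₃(s) ⇌ 2 La³⁺(aq) + 3 CO₃²⁻(aq)
With CO₃²⁻ already at 4.81×10⁻² M and s small, take [CO₃²⁻] ≈ 4.81×10⁻² M and [La³⁺] = 2s.
Ksp = [La³⁺]^2[CO₃²⁻]^3 = (2s)^2(4.81×10⁻²)^3
(2s)^2 = 9.80×10⁻³⁴ / (4.81×10⁻²)^3 = 8.81×10⁻³⁰
s = 1.48×10⁻¹⁵ M

1.48×10⁻¹⁵ M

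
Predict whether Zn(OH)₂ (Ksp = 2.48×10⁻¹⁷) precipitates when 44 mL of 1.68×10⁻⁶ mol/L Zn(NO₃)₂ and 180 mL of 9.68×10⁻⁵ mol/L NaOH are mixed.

After mixing, V = 44 mL + 180 mL = 224 mL.
[Zn²⁺] = (1.68×10⁻⁶)(44)/224 = 3.30×10⁻⁷ mol/L
[OH⁻] = (9.68×10⁻⁵)(180)/224 = 7.78×10⁻⁵ mol/L
Q = [Zn²⁺][OH⁻]^2 = 2.00×10⁻¹⁵
Q = 2.00×10⁻¹⁵ > Ksp = 2.48×10⁻¹⁷, so the solution is supersaturated and Zn(OH)₂ precipitates.

Yes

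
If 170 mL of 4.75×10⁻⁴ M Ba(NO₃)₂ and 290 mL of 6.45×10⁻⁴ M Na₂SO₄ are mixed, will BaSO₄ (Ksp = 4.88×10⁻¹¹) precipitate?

The combined volume is 460 mL.
[Ba²⁺] = (4.75×10⁻⁴)(170)/460 = 1.76×10⁻⁴ M
[SO₄²⁻] = (6.45×10⁻⁴)(290)/460 = 4.07×10⁻⁴ M
Q = [Ba²⁺][SO₄²⁻] = 7.14×10⁻⁸
Since Q (7.14×10⁻⁸) exceeds Ksp (4.88×10⁻¹¹), BaSO₄ will precipitate.

Yes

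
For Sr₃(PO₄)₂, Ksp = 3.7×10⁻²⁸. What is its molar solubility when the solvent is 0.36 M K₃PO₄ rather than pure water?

4.7×10⁻¹⁰ M

Sr₃(PO₄)₂(s) ⇌ 3 Sr²⁺(aq) + 2 PO₄³⁻(aq)
PO₄³⁻ is already present at 0.36 M. If s mol/L of Sr₃(PO₄)₂ dissolves, [Sr²⁺] = 3s while [PO₄³⁻] ≈ 0.36 M.
Ksp = [Sr²⁺]^3[PO₄³⁻]^2 = (3s)^3(0.36)^2
(3s)^3 = 3.7×10⁻²⁸ / (0.36)^2 = 2.9×10⁻²⁷
s = 4.7×10⁻¹⁰ M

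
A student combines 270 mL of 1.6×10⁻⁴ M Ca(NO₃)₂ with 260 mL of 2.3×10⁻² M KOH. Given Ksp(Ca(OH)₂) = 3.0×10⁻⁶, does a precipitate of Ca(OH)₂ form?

No

Total volume after mixing = 270 + 260 = 530 mL.
[Ca²⁺] = (1.6×10⁻⁴)(270)/530 = 8.2×10⁻⁵ M
[OH⁻] = (2.3×10⁻²)(260)/530 = 1.1×10⁻² M
Q = [Ca²⁺][OH⁻]^2 = 1.0×10⁻⁸
Q = 1.0×10⁻⁸ < Ksp = 3.0×10⁻⁶, so the solution is unsaturated and no precipitate forms.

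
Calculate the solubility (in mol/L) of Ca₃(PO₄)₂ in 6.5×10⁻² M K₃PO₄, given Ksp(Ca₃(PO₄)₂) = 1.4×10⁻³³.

2.3×10⁻¹¹ M

Ca₃(PO₄)₂(s) ⇌ 3 Ca²⁺(aq) + 2 PO₄³⁻(aq)
With PO₄³⁻ already at 6.5×10⁻² M and s small, take [PO₄³⁻] ≈ 6.5×10⁻² M and [Ca²⁺] = 3s.
Ksp = [Ca²⁺]^3[PO₄³⁻]^2 = (3s)^3(6.5×10⁻²)^2
(3s)^3 = 1.4×10⁻³³ / (6.5×10⁻²)^2 = 3.3×10⁻³¹
s = 2.3×10⁻¹¹ M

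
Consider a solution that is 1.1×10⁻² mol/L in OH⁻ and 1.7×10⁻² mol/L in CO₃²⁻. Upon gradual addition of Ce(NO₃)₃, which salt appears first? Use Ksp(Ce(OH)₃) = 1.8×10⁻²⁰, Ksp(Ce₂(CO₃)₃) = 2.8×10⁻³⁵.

Precipitation begins when Q = Ksp.
For Ce(OH)₃: [Ce³⁺] = (Ksp/[OH⁻]^3) = 1.4×10⁻¹⁴ mol/L
For Ce₂(CO₃)₃: [Ce³⁺] = (Ksp/[CO₃²⁻]^3)^(1/2) = 2.4×10⁻¹⁵ mol/L
Since Ce₂(CO₃)₃ needs less Ce³⁺ to reach saturation, it precipitates first.

Ce₂(CO₃)₃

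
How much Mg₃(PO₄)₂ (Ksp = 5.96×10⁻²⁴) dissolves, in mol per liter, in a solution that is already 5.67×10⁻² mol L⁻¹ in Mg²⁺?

9.04×10⁻¹¹ M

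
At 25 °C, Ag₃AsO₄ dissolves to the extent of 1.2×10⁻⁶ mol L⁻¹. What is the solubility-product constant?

Ag₃AsO₄(s) ⇌ 3 Ag⁺(aq) + AsO₄³⁻(aq)
For each mole of Ag₃AsO₄ that dissolves per liter, [Ag⁺] = 3s and [AsO₄³⁻] = s; let s denote this solubility.
Ksp = [Ag⁺]^3[AsO₄³⁻] = (3s)^3 · s = 27s^4
Ksp = 27 × (1.2×10⁻⁶)^4 = 5.6×10⁻²³

Ksp = 5.6×10⁻²³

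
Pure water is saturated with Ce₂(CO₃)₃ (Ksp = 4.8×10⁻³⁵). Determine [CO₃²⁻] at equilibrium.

Ce₂(CO₃)₃(s) ⇌ 2 Ce³⁺(aq) + 3 CO₃²⁻(aq)
With molar solubility s: [Ce³⁺] = 2s, [CO₃²⁻] = 3s.
Ksp = [Ce³⁺]^2[CO₃²⁻]^3 = (2s)^2 · (3s)^3 = 108s^5 = 4.8×10⁻³⁵
s = 5.4×10⁻⁸ mol/L
[CO₃²⁻] = 3s = 1.6×10⁻⁷ mol/L

1.6×10⁻⁷ M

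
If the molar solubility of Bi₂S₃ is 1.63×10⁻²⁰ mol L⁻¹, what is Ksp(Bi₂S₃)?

Bi₂S₃(s) ⇌ 2 Bi³⁺(aq) + 3 S²⁻(aq)
If s mol/L of Bi₂S₃ dissolves, [Bi³⁺] = 2s and [S²⁻] = 3s.
Ksp = [Bi³⁺]^2[S²⁻]^3 = (2s)^2 · (3s)^3 = 108s^5
Ksp = 108 × (1.63×10⁻²⁰)^5 = 1.24×10⁻⁹⁷

Ksp = 1.24×10⁻⁹⁷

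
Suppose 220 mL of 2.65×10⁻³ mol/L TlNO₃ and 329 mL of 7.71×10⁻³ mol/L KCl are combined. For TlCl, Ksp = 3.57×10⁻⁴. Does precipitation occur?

No

After mixing, V = 220 mL + 329 mL = 549 mL.
[Tl⁺] = (2.65×10⁻³)(220)/549 = 1.06×10⁻³ mol/L
[Cl⁻] = (7.71×10⁻³)(329)/549 = 4.62×10⁻³ mol/L
Q = [Tl⁺][Cl⁻] = 4.91×10⁻⁶
Q < Ksp (4.91×10⁻⁶ vs 3.57×10⁻⁴); the solution remains unsaturated and no precipitate forms.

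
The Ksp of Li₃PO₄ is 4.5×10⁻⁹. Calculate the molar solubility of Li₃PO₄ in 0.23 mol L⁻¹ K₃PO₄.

Li₃PO₄(s) ⇌ 3 Li⁺(aq) + PO₄³⁻(aq)
With PO₄³⁻ already at 0.23 mol L⁻¹ and s small, take [PO₄³⁻] ≈ 0.23 mol L⁻¹ and [Li⁺] = 3s.
Ksp = [Li⁺]^3[PO₄³⁻] = (3s)^3(0.23)
(3s)^3 = 4.5×10⁻⁹ / (0.23) = 2.0×10⁻⁸
s = 9.0×10⁻⁴ mol L⁻¹

9.0×10⁻⁴ M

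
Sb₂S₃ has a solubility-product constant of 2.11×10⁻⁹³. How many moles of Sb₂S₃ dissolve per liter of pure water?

Sb₂S₃(s) ⇌ 2 Sb³⁺(aq) + 3 S²⁻(aq)
For each mole of Sb₂S₃ that dissolves per liter, [Sb³⁺] = 2s and [S²⁻] = 3s; let s denote this solubility.
Ksp = [Sb³⁺]^2[S²⁻]^3 = (2s)^2 · (3s)^3 = 108s^5
108s^5 = 2.11×10⁻⁹³  ⇒  s^5 = 1.95×10⁻⁹⁵
s = (1.95×10⁻⁹⁵)^(1/5) = 1.14×10⁻¹⁹ mol/L

1.14×10⁻¹⁹ M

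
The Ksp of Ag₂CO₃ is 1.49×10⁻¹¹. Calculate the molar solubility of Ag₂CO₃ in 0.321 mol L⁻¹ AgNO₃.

Ag₂CO₃(s) ⇌ 2 Ag⁺(aq) + CO₃²⁻(aq)
The solution already contains Ag⁺ at 0.321 mol L⁻¹. Let s be the molar solubility of Ag₂CO₃.
[Ag⁺] ≈ 0.321 mol L⁻¹ (common ion dominates); [CO₃²⁻] = s.
Ksp = [Ag⁺]^2[CO₃²⁻] = (0.321)^2s
s = 1.49×10⁻¹¹ / (0.321)^2 = 1.45×10⁻¹⁰
s = 1.45×10⁻¹⁰ mol L⁻¹

1.45×10⁻¹⁰ M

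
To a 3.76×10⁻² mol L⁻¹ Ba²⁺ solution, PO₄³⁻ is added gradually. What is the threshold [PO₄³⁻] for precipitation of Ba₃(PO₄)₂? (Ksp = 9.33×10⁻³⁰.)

Precipitation begins when Q = Ksp.
Ba₃(PO₄)₂(s) ⇌ 3 Ba²⁺(aq) + 2 PO₄³⁻(aq)
Ksp = [Ba²⁺]^3[PO₄³⁻]^2 = [PO₄³⁻]^2(3.76×10⁻²)^3
[PO₄³⁻]^2 = 9.33×10⁻³⁰ / (3.76×10⁻²)^3 = 1.76×10⁻²⁵
[PO₄³⁻] = 4.19×10⁻¹³ mol L⁻¹

4.19×10⁻¹³ M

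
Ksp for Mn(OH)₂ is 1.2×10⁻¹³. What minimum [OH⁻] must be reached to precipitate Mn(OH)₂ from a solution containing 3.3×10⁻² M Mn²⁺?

1.9×10⁻⁶ M

The threshold for precipitation is Q = Ksp.
Mn(OH)₂(s) ⇌ Mn²⁺(aq) + 2 OH⁻(aq)
Ksp = [Mn²⁺][OH⁻]^2 = [OH⁻]^2(3.3×10⁻²)
[OH⁻]^2 = 1.2×10⁻¹³ / (3.3×10⁻²) = 3.6×10⁻¹²
[OH⁻] = 1.9×10⁻⁶ M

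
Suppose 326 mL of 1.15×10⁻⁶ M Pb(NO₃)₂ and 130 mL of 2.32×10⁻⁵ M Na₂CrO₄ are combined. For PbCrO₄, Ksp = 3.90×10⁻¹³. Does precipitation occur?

After mixing, V = 326 mL + 130 mL = 456 mL.
[Pb²⁺] = (1.15×10⁻⁶)(326)/456 = 8.22×10⁻⁷ M
[CrO₄²⁻] = (2.32×10⁻⁵)(130)/456 = 6.61×10⁻⁶ M
Q = [Pb²⁺][CrO₄²⁻] = 5.44×10⁻¹²
Since Q (5.44×10⁻¹²) exceeds Ksp (3.90×10⁻¹³), PbCrO₄ will precipitate.

Yes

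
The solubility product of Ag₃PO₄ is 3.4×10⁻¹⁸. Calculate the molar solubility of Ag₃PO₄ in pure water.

1.9×10⁻⁵ M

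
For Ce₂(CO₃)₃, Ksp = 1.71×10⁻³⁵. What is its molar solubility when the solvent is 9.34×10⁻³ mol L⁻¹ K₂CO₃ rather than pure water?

2.29×10⁻¹⁵ M

Ce₂(CO₃)₃(s) ⇌ 2 Ce³⁺(aq) + 3 CO₃²⁻(aq)
The solution already contains CO₃²⁻ at 9.34×10⁻³ mol L⁻¹. Let s be the molar solubility of Ce₂(CO₃)₃.
[CO₃²⁻] ≈ 9.34×10⁻³ mol L⁻¹ (common ion dominates); [Ce³⁺] = 2s.
Ksp = [Ce³⁺]^2[CO₃²⁻]^3 = (2s)^2(9.34×10⁻³)^3
(2s)^2 = 1.71×10⁻³⁵ / (9.34×10⁻³)^3 = 2.10×10⁻²⁹
s = 2.29×10⁻¹⁵ mol L⁻¹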